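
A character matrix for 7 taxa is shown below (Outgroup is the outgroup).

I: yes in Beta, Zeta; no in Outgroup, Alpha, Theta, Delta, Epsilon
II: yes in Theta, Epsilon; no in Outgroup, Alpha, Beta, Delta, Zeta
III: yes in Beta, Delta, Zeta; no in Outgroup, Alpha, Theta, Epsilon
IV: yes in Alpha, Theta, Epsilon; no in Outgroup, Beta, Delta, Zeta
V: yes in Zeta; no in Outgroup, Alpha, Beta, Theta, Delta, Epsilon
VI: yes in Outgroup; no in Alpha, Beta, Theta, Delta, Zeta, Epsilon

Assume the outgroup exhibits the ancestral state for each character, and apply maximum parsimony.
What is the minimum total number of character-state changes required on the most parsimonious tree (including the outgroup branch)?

6

Character polarity is set by the outgroup: the derived state is whichever differs from the outgroup's state, so for VI the derived state is 'no', and for the remaining characters it is 'yes'.
I (derived state 'yes') is shared by Beta and Zeta — a synapomorphy uniting that clade.
II (derived state 'yes') is shared by Epsilon and Theta — a synapomorphy uniting that clade.
III (derived state 'yes') is shared by Beta, Delta, and Zeta — a synapomorphy uniting that clade.
IV (derived state 'yes') is shared by Alpha, Epsilon, and Theta — a synapomorphy uniting that clade.
V: derived state 'yes' in Zeta only — an autapomorphy, so it tells us nothing about relationships among taxa.
VI (derived state 'no') is shared by all ingroup taxa — unites the whole ingroup.
Most parsimonious ingroup topology: ((Alpha,(Theta,Epsilon)),((Beta,Zeta),Delta)).
Changes per character on this tree: I: 1; II: 1; III: 1; IV: 1; V: 1; VI: 1.
Total = 6.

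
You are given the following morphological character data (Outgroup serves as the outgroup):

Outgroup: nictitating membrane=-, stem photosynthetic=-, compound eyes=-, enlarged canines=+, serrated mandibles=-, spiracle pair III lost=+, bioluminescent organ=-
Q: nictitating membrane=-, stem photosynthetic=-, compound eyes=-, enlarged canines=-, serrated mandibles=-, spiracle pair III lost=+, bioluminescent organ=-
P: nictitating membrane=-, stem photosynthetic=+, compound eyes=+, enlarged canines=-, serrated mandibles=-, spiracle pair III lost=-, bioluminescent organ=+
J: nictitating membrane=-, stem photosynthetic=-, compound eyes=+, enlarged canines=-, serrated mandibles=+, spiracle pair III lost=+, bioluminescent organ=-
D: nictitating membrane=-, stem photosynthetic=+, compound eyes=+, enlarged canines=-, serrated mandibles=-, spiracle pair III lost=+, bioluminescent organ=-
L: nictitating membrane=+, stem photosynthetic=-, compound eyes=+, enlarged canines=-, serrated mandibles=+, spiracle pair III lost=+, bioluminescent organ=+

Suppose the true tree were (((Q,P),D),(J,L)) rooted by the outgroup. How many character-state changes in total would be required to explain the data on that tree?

Map each character onto (((Q,P),D),(J,L)) (rooted by Outgroup) and count the minimum state changes it requires (Fitch parsimony):
nictitating membrane: 1; stem photosynthetic: 2; compound eyes: 2; enlarged canines: 1; serrated mandibles: 1; spiracle pair III lost: 1; bioluminescent organ: 2.
Total tree length = 10.

10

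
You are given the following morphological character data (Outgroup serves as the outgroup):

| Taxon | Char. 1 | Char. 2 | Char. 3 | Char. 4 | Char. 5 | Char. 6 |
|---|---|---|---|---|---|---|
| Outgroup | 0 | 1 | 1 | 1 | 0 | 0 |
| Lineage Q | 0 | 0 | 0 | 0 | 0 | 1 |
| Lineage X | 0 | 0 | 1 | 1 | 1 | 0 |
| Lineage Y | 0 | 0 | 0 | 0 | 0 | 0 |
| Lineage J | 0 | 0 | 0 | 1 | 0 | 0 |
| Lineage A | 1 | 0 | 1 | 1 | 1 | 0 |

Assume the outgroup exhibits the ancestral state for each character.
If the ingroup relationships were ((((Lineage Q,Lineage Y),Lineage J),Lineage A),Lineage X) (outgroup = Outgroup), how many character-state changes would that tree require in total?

Map each character onto ((((Lineage Q,Lineage Y),Lineage J),Lineage A),Lineage X) (rooted by Outgroup) and count the minimum state changes it requires (Fitch parsimony):
Char. 1: 1; Char. 2: 1; Char. 3: 1; Char. 4: 1; Char. 5: 2; Char. 6: 1.
Total tree length = 7.

7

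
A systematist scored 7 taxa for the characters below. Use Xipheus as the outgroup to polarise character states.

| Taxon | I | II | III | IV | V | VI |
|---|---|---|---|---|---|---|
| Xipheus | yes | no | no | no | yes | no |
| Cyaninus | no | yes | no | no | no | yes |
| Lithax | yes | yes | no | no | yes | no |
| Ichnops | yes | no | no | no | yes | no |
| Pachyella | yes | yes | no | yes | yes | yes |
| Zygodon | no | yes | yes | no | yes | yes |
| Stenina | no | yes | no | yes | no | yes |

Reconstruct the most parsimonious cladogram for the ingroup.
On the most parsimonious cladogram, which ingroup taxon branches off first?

Character polarity is set by the outgroup: the derived state is whichever differs from the outgroup's state, so for I, V the derived state is 'no', and for the remaining characters it is 'yes'.
Only Cyaninus, Stenina, and Zygodon show the derived state 'no' for I, supporting them as a clade.
II: derived state 'yes' in Cyaninus, Lithax, Pachyella, Stenina, and Zygodon only — synapomorphy for {Cyaninus, Lithax, Pachyella, Stenina, Zygodon}.
III (derived state 'yes') is unique to Zygodon (autapomorphy; uninformative for grouping).
IV groups Pachyella and Stenina, which is incompatible with the clades supported by the remaining characters; treating it as convergent (homoplasy) costs fewer steps than any alternative tree.
V (derived state 'no') is shared by Cyaninus and Stenina — a synapomorphy uniting that clade.
VI (derived state 'yes') is shared by Cyaninus, Pachyella, Stenina, and Zygodon — a synapomorphy uniting that clade.
Most parsimonious ingroup topology: ((Lithax,((Zygodon,(Stenina,Cyaninus)),Pachyella)),Ichnops).
Ichnops is sister to the clade containing all other ingroup taxa, so it is the earliest-diverging (most basal) ingroup lineage.

Ichnops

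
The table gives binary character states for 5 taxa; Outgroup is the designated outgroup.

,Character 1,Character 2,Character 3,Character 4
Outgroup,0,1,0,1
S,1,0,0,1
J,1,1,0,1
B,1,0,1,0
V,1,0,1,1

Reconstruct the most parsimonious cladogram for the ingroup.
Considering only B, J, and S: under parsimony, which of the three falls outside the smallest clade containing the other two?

J

Character polarity is set by the outgroup: the derived state is whichever differs from the outgroup's state, so for Character 2, Character 4 the derived state is '0', and for the remaining characters it is '1'.
All ingroup taxa share the derived state '1' for Character 1; it defines the ingroup but does not resolve relationships within it.
Only B, S, and V show the derived state '0' for Character 2, supporting them as a clade.
Character 3: derived state '1' in B and V only — synapomorphy for {B, V}.
Character 4 (derived state '0') is unique to B (autapomorphy; uninformative for grouping).
Most parsimonious ingroup topology: ((S,(B,V)),J).
B and S share a more recent common ancestor with each other than either does with J, so J is the least closely related of the three.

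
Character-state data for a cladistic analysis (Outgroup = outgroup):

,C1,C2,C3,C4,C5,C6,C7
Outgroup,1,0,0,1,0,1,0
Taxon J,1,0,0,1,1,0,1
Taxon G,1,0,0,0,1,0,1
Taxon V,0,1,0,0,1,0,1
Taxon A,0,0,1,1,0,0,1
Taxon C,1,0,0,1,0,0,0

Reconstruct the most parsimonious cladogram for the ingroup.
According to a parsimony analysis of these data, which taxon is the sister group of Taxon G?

Character polarity is set by the outgroup: the derived state is whichever differs from the outgroup's state, so for C1, C4, C6 the derived state is '0', and for the remaining characters it is '1'.
C1 groups Taxon A and Taxon V, which is incompatible with the clades supported by the remaining characters; treating it as convergent (homoplasy) costs fewer steps than any alternative tree.
C2 (derived state '1') is unique to Taxon V (autapomorphy; uninformative for grouping).
C3: derived state '1' in Taxon A only — an autapomorphy, so it tells us nothing about relationships among taxa.
Only Taxon G and Taxon V show the derived state '0' for C4, supporting them as a clade.
C5 (derived state '1') is shared by Taxon G, Taxon J, and Taxon V — a synapomorphy uniting that clade.
All ingroup taxa share the derived state '0' for C6; it defines the ingroup but does not resolve relationships within it.
Only Taxon A, Taxon G, Taxon J, and Taxon V show the derived state '1' for C7, supporting them as a clade.
Most parsimonious ingroup topology: (((Taxon J,(Taxon G,Taxon V)),Taxon A),Taxon C).
Taxon G and Taxon V form a cherry on this tree, so they are sister taxa.

Taxon V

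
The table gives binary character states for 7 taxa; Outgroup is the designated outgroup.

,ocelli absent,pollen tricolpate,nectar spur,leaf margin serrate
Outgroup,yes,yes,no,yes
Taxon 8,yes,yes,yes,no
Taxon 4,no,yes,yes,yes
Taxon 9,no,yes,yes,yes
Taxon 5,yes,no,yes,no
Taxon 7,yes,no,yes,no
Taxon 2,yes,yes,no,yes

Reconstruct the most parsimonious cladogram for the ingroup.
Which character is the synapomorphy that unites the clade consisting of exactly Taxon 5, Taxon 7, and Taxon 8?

leaf margin serrate

Character polarity is set by the outgroup: the derived state is whichever differs from the outgroup's state, so for ocelli absent, pollen tricolpate, leaf margin serrate the derived state is 'no', and for the remaining characters it is 'yes'.
Only Taxon 4 and Taxon 9 show the derived state 'no' for ocelli absent, supporting them as a clade.
pollen tricolpate (derived state 'no') is shared by Taxon 5 and Taxon 7 — a synapomorphy uniting that clade.
Only Taxon 4, Taxon 5, Taxon 7, Taxon 8, and Taxon 9 show the derived state 'yes' for nectar spur, supporting them as a clade.
leaf margin serrate (derived state 'no') is shared by Taxon 5, Taxon 7, and Taxon 8 — a synapomorphy uniting that clade.
Most parsimonious ingroup topology: (((Taxon 8,(Taxon 5,Taxon 7)),(Taxon 4,Taxon 9)),Taxon 2).
The clade {Taxon 5, Taxon 7, Taxon 8} is supported by leaf margin serrate: its derived state 'no' occurs in exactly those taxa and in no other taxon (including the outgroup).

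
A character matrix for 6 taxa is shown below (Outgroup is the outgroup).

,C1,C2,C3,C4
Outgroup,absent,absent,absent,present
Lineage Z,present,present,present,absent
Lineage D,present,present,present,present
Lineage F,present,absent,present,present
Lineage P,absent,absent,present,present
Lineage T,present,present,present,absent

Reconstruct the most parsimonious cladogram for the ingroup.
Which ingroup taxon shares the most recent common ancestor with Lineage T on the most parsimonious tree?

Character polarity is set by the outgroup: the derived state is whichever differs from the outgroup's state, so for C4 the derived state is 'absent', and for the remaining characters it is 'present'.
C1: derived state 'present' in Lineage D, Lineage F, Lineage T, and Lineage Z only — synapomorphy for {Lineage D, Lineage F, Lineage T, Lineage Z}.
C2: derived state 'present' in Lineage D, Lineage T, and Lineage Z only — synapomorphy for {Lineage D, Lineage T, Lineage Z}.
C3 (derived state 'present') is shared by all ingroup taxa — unites the whole ingroup.
C4 (derived state 'absent') is shared by Lineage T and Lineage Z — a synapomorphy uniting that clade.
Most parsimonious ingroup topology: ((((Lineage Z,Lineage T),Lineage D),Lineage F),Lineage P).
Lineage T and Lineage Z form a cherry on this tree, so they are sister taxa.

Lineage Z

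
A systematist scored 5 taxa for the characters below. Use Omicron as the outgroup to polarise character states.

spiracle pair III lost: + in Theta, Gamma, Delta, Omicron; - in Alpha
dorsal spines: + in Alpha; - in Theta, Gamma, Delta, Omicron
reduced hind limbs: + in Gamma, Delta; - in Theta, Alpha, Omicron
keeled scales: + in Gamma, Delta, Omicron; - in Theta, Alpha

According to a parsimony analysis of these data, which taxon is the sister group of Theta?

Alpha

Character polarity is set by the outgroup: the derived state is whichever differs from the outgroup's state, so for spiracle pair III lost, keeled scales the derived state is '-', and for the remaining characters it is '+'.
spiracle pair III lost (derived state '-') is unique to Alpha (autapomorphy; uninformative for grouping).
dorsal spines (derived state '+') is unique to Alpha (autapomorphy; uninformative for grouping).
Only Delta and Gamma show the derived state '+' for reduced hind limbs, supporting them as a clade.
keeled scales: derived state '-' in Alpha and Theta only — synapomorphy for {Alpha, Theta}.
Most parsimonious ingroup topology: ((Delta,Gamma),(Alpha,Theta)).
Theta and Alpha form a cherry on this tree, so they are sister taxa.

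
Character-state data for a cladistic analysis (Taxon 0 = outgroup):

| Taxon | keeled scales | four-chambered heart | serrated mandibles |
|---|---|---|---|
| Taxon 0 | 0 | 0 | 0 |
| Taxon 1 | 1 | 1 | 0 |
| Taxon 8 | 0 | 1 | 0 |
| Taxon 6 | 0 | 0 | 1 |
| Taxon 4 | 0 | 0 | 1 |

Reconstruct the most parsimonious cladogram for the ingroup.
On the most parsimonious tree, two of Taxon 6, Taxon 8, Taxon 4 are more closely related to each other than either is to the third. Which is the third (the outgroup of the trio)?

Taxon 8

The outgroup has state '0' for every character, so '1' is the derived state throughout.
keeled scales (derived state '1') is unique to Taxon 1 (autapomorphy; uninformative for grouping).
four-chambered heart: derived state '1' in Taxon 1 and Taxon 8 only — synapomorphy for {Taxon 1, Taxon 8}.
serrated mandibles (derived state '1') is shared by Taxon 4 and Taxon 6 — a synapomorphy uniting that clade.
Most parsimonious ingroup topology: ((Taxon 1,Taxon 8),(Taxon 6,Taxon 4)).
Taxon 4 and Taxon 6 share a more recent common ancestor with each other than either does with Taxon 8, so Taxon 8 is the least closely related of the three.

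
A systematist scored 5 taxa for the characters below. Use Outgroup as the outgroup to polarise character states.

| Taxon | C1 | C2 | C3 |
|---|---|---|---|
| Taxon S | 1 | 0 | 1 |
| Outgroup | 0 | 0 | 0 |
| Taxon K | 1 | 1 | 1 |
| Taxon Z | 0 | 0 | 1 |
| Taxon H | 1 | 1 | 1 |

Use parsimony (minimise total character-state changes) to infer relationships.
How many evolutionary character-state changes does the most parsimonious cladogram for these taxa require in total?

3

The outgroup has state '0' for every character, so '1' is the derived state throughout.
Only Taxon H, Taxon K, and Taxon S show the derived state '1' for C1, supporting them as a clade.
C2: derived state '1' in Taxon H and Taxon K only — synapomorphy for {Taxon H, Taxon K}.
All ingroup taxa share the derived state '1' for C3; it defines the ingroup but does not resolve relationships within it.
Most parsimonious ingroup topology: (Taxon Z,((Taxon K,Taxon H),Taxon S)).
Changes per character on this tree: C1: 1; C2: 1; C3: 1.
Total = 3.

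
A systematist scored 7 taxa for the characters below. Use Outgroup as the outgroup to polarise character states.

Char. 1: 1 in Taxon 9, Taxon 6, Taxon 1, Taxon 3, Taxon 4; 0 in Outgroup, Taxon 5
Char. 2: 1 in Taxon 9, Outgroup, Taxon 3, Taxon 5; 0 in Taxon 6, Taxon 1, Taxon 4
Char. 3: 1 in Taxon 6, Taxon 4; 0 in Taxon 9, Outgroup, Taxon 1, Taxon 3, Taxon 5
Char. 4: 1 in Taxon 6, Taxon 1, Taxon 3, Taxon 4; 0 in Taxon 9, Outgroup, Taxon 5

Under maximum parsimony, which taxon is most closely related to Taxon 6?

Character polarity is set by the outgroup: the derived state is whichever differs from the outgroup's state, so for Char. 2 the derived state is '0', and for the remaining characters it is '1'.
Char. 1 (derived state '1') is shared by Taxon 1, Taxon 3, Taxon 4, Taxon 6, and Taxon 9 — a synapomorphy uniting that clade.
Only Taxon 1, Taxon 4, and Taxon 6 show the derived state '0' for Char. 2, supporting them as a clade.
Char. 3 (derived state '1') is shared by Taxon 4 and Taxon 6 — a synapomorphy uniting that clade.
Only Taxon 1, Taxon 3, Taxon 4, and Taxon 6 show the derived state '1' for Char. 4, supporting them as a clade.
Most parsimonious ingroup topology: (((((Taxon 6,Taxon 4),Taxon 1),Taxon 3),Taxon 9),Taxon 5).
Taxon 6 and Taxon 4 form a cherry on this tree, so they are sister taxa.

Taxon 4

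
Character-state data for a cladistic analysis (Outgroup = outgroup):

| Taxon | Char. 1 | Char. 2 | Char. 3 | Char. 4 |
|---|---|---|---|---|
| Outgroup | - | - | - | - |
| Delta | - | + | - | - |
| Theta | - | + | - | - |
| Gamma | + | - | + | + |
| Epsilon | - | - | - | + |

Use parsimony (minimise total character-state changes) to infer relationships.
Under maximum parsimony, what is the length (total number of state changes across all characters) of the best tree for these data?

The outgroup has state '-' for every character, so '+' is the derived state throughout.
Char. 1 (derived state '+') is unique to Gamma (autapomorphy; uninformative for grouping).
Only Delta and Theta show the derived state '+' for Char. 2, supporting them as a clade.
Char. 3: derived state '+' in Gamma only — an autapomorphy, so it tells us nothing about relationships among taxa.
Char. 4: derived state '+' in Epsilon and Gamma only — synapomorphy for {Epsilon, Gamma}.
Most parsimonious ingroup topology: ((Delta,Theta),(Gamma,Epsilon)).
Changes per character on this tree: Char. 1: 1; Char. 2: 1; Char. 3: 1; Char. 4: 1.
Total = 4.

4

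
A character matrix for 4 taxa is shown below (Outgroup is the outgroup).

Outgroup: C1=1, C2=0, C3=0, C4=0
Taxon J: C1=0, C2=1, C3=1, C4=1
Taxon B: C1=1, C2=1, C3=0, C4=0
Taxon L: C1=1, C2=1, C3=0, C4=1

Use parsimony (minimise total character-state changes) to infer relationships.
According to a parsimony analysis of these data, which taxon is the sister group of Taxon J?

Taxon L

Character polarity is set by the outgroup: the derived state is whichever differs from the outgroup's state, so for C1 the derived state is '0', and for the remaining characters it is '1'.
C1: derived state '0' in Taxon J only — an autapomorphy, so it tells us nothing about relationships among taxa.
C2 (derived state '1') is shared by all ingroup taxa — unites the whole ingroup.
C3: derived state '1' in Taxon J only — an autapomorphy, so it tells us nothing about relationships among taxa.
Only Taxon J and Taxon L show the derived state '1' for C4, supporting them as a clade.
Most parsimonious ingroup topology: ((Taxon J,Taxon L),Taxon B).
Taxon J and Taxon L form a cherry on this tree, so they are sister taxa.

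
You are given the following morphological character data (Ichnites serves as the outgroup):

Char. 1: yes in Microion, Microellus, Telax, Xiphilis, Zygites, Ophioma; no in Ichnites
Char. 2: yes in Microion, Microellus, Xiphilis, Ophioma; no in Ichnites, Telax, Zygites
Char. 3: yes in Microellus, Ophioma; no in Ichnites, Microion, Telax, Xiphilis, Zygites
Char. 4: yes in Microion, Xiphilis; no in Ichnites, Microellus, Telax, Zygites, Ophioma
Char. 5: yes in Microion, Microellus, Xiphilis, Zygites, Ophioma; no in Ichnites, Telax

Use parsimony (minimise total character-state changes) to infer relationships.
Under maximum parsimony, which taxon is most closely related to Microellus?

Ophioma

The outgroup has state 'no' for every character, so 'yes' is the derived state throughout.
Char. 1 (derived state 'yes') is shared by all ingroup taxa — unites the whole ingroup.
Only Microellus, Microion, Ophioma, and Xiphilis show the derived state 'yes' for Char. 2, supporting them as a clade.
Char. 3: derived state 'yes' in Microellus and Ophioma only — synapomorphy for {Microellus, Ophioma}.
Only Microion and Xiphilis show the derived state 'yes' for Char. 4, supporting them as a clade.
Char. 5: derived state 'yes' in Microellus, Microion, Ophioma, Xiphilis, and Zygites only — synapomorphy for {Microellus, Microion, Ophioma, Xiphilis, Zygites}.
Most parsimonious ingroup topology: ((((Microion,Xiphilis),(Microellus,Ophioma)),Zygites),Telax).
Microellus and Ophioma form a cherry on this tree, so they are sister taxa.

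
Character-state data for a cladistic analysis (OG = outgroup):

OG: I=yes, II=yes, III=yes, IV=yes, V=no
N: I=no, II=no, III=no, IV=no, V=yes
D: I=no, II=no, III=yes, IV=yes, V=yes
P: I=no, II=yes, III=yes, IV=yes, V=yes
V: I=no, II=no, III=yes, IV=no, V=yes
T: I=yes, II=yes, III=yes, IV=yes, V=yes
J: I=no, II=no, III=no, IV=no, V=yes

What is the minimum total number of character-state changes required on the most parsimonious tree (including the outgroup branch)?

5

Character polarity is set by the outgroup: the derived state is whichever differs from the outgroup's state, so for I, II, III, IV the derived state is 'no', and for the remaining characters it is 'yes'.
I: derived state 'no' in D, J, N, P, and V only — synapomorphy for {D, J, N, P, V}.
II (derived state 'no') is shared by D, J, N, and V — a synapomorphy uniting that clade.
III: derived state 'no' in J and N only — synapomorphy for {J, N}.
IV: derived state 'no' in J, N, and V only — synapomorphy for {J, N, V}.
All ingroup taxa share the derived state 'yes' for V; it defines the ingroup but does not resolve relationships within it.
Most parsimonious ingroup topology: (((((N,J),V),D),P),T).
Changes per character on this tree: I: 1; II: 1; III: 1; IV: 1; V: 1.
Total = 5.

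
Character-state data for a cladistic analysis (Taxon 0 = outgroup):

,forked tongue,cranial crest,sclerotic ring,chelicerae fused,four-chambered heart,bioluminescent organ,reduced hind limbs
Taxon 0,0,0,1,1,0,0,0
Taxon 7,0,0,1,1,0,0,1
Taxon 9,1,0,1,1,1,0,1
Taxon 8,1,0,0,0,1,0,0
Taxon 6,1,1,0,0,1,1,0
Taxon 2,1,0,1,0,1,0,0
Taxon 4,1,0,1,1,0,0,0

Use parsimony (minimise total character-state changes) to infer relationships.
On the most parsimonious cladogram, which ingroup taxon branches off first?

Taxon 7

Character polarity is set by the outgroup: the derived state is whichever differs from the outgroup's state, so for sclerotic ring, chelicerae fused the derived state is '0', and for the remaining characters it is '1'.
forked tongue: derived state '1' in Taxon 2, Taxon 4, Taxon 6, Taxon 8, and Taxon 9 only — synapomorphy for {Taxon 2, Taxon 4, Taxon 6, Taxon 8, Taxon 9}.
cranial crest (derived state '1') is unique to Taxon 6 (autapomorphy; uninformative for grouping).
Only Taxon 6 and Taxon 8 show the derived state '0' for sclerotic ring, supporting them as a clade.
Only Taxon 2, Taxon 6, and Taxon 8 show the derived state '0' for chelicerae fused, supporting them as a clade.
Only Taxon 2, Taxon 6, Taxon 8, and Taxon 9 show the derived state '1' for four-chambered heart, supporting them as a clade.
bioluminescent organ: derived state '1' in Taxon 6 only — an autapomorphy, so it tells us nothing about relationships among taxa.
reduced hind limbs groups Taxon 7 and Taxon 9, which is incompatible with the clades supported by the remaining characters; treating it as convergent (homoplasy) costs fewer steps than any alternative tree.
Most parsimonious ingroup topology: (Taxon 7,((Taxon 9,((Taxon 8,Taxon 6),Taxon 2)),Taxon 4)).
Taxon 7 is sister to the clade containing all other ingroup taxa, so it is the earliest-diverging (most basal) ingroup lineage.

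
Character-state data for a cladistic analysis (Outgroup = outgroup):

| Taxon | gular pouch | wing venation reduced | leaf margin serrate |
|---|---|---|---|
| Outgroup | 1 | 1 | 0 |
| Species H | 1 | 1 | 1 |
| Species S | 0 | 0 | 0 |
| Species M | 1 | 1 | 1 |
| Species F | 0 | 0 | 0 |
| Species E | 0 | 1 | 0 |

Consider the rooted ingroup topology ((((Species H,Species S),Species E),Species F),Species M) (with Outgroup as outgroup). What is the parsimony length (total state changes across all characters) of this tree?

6

Map each character onto ((((Species H,Species S),Species E),Species F),Species M) (rooted by Outgroup) and count the minimum state changes it requires (Fitch parsimony):
gular pouch: 2; wing venation reduced: 2; leaf margin serrate: 2.
Total tree length = 6.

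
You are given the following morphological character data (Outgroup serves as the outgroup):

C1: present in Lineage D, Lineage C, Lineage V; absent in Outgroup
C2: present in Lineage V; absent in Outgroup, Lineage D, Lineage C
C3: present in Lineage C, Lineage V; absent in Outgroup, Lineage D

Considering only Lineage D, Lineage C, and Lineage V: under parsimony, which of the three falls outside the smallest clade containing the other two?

The outgroup has state 'absent' for every character, so 'present' is the derived state throughout.
C1 (derived state 'present') is shared by all ingroup taxa — unites the whole ingroup.
C2: derived state 'present' in Lineage V only — an autapomorphy, so it tells us nothing about relationships among taxa.
C3 (derived state 'present') is shared by Lineage C and Lineage V — a synapomorphy uniting that clade.
Most parsimonious ingroup topology: (Lineage D,(Lineage C,Lineage V)).
Lineage C and Lineage V share a more recent common ancestor with each other than either does with Lineage D, so Lineage D is the least closely related of the three.

Lineage D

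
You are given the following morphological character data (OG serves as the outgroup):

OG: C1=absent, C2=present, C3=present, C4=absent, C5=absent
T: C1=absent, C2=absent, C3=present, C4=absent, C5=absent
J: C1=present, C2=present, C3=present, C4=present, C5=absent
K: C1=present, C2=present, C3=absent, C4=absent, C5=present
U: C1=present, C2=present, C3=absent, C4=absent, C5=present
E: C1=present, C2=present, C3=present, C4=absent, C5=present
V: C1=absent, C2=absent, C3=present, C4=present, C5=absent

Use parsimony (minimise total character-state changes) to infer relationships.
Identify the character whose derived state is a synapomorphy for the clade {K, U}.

C3

Character polarity is set by the outgroup: the derived state is whichever differs from the outgroup's state, so for C2, C3 the derived state is 'absent', and for the remaining characters it is 'present'.
C1: derived state 'present' in E, J, K, and U only — synapomorphy for {E, J, K, U}.
C2: derived state 'absent' in T and V only — synapomorphy for {T, V}.
C3: derived state 'absent' in K and U only — synapomorphy for {K, U}.
C4 (state 'present') occurs in J and V but conflicts with the nesting implied by the other characters — most parsimoniously interpreted as homoplasy.
C5 (derived state 'present') is shared by E, K, and U — a synapomorphy uniting that clade.
Most parsimonious ingroup topology: ((T,V),(J,((K,U),E))).
The clade {K, U} is supported by C3: its derived state 'absent' occurs in exactly those taxa and in no other taxon (including the outgroup).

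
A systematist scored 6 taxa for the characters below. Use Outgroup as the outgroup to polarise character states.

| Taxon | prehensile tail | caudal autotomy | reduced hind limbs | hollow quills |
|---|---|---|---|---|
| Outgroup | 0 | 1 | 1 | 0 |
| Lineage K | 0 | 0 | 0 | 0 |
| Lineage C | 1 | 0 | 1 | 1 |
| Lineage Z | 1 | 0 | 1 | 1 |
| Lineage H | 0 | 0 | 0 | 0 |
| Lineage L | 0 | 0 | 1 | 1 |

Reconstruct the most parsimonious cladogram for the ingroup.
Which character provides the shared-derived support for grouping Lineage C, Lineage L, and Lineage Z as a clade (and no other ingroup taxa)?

Character polarity is set by the outgroup: the derived state is whichever differs from the outgroup's state, so for caudal autotomy, reduced hind limbs the derived state is '0', and for the remaining characters it is '1'.
prehensile tail: derived state '1' in Lineage C and Lineage Z only — synapomorphy for {Lineage C, Lineage Z}.
All ingroup taxa share the derived state '0' for caudal autotomy; it defines the ingroup but does not resolve relationships within it.
reduced hind limbs: derived state '0' in Lineage H and Lineage K only — synapomorphy for {Lineage H, Lineage K}.
hollow quills (derived state '1') is shared by Lineage C, Lineage L, and Lineage Z — a synapomorphy uniting that clade.
Most parsimonious ingroup topology: ((Lineage K,Lineage H),((Lineage C,Lineage Z),Lineage L)).
The clade {Lineage C, Lineage L, Lineage Z} is supported by hollow quills: its derived state '1' occurs in exactly those taxa and in no other taxon (including the outgroup).

hollow quills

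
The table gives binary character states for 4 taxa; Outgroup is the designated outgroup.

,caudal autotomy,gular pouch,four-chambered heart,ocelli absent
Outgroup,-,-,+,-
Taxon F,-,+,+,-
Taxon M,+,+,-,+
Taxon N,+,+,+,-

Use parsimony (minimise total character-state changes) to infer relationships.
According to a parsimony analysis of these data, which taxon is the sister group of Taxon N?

Taxon M

Character polarity is set by the outgroup: the derived state is whichever differs from the outgroup's state, so for four-chambered heart the derived state is '-', and for the remaining characters it is '+'.
Only Taxon M and Taxon N show the derived state '+' for caudal autotomy, supporting them as a clade.
All ingroup taxa share the derived state '+' for gular pouch; it defines the ingroup but does not resolve relationships within it.
four-chambered heart: derived state '-' in Taxon M only — an autapomorphy, so it tells us nothing about relationships among taxa.
ocelli absent (derived state '+') is unique to Taxon M (autapomorphy; uninformative for grouping).
Most parsimonious ingroup topology: (Taxon F,(Taxon M,Taxon N)).
Taxon N and Taxon M form a cherry on this tree, so they are sister taxa.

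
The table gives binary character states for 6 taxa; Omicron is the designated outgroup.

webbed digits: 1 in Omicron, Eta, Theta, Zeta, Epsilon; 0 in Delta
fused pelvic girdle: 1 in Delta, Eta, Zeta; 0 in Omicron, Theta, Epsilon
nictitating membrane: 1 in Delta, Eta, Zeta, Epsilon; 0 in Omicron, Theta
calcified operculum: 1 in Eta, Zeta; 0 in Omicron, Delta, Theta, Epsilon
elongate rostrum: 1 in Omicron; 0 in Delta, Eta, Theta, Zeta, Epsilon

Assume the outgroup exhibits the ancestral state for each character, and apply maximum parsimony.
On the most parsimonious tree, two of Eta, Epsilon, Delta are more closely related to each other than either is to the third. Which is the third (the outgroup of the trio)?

Character polarity is set by the outgroup: the derived state is whichever differs from the outgroup's state, so for webbed digits, elongate rostrum the derived state is '0', and for the remaining characters it is '1'.
webbed digits (derived state '0') is unique to Delta (autapomorphy; uninformative for grouping).
Only Delta, Eta, and Zeta show the derived state '1' for fused pelvic girdle, supporting them as a clade.
Only Delta, Epsilon, Eta, and Zeta show the derived state '1' for nictitating membrane, supporting them as a clade.
calcified operculum: derived state '1' in Eta and Zeta only — synapomorphy for {Eta, Zeta}.
elongate rostrum (derived state '0') is shared by all ingroup taxa — unites the whole ingroup.
Most parsimonious ingroup topology: (((Delta,(Eta,Zeta)),Epsilon),Theta).
Eta and Delta share a more recent common ancestor with each other than either does with Epsilon, so Epsilon is the least closely related of the three.

Epsilon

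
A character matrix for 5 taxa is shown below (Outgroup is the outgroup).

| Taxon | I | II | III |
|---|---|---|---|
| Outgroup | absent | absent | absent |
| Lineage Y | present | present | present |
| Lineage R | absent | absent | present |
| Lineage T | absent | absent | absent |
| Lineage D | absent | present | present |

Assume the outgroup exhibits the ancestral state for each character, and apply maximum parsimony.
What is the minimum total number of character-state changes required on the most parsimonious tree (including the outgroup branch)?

The outgroup has state 'absent' for every character, so 'present' is the derived state throughout.
I (derived state 'present') is unique to Lineage Y (autapomorphy; uninformative for grouping).
Only Lineage D and Lineage Y show the derived state 'present' for II, supporting them as a clade.
Only Lineage D, Lineage R, and Lineage Y show the derived state 'present' for III, supporting them as a clade.
Most parsimonious ingroup topology: (((Lineage Y,Lineage D),Lineage R),Lineage T).
Changes per character on this tree: I: 1; II: 1; III: 1.
Total = 3.

3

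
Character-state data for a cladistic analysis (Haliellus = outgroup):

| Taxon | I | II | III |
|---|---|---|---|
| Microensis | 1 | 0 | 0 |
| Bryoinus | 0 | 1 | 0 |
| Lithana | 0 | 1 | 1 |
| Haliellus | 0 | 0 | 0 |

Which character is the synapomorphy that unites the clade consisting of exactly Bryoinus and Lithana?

II

The outgroup has state '0' for every character, so '1' is the derived state throughout.
I: derived state '1' in Microensis only — an autapomorphy, so it tells us nothing about relationships among taxa.
Only Bryoinus and Lithana show the derived state '1' for II, supporting them as a clade.
III: derived state '1' in Lithana only — an autapomorphy, so it tells us nothing about relationships among taxa.
Most parsimonious ingroup topology: ((Lithana,Bryoinus),Microensis).
The clade {Bryoinus, Lithana} is supported by II: its derived state '1' occurs in exactly those taxa and in no other taxon (including the outgroup).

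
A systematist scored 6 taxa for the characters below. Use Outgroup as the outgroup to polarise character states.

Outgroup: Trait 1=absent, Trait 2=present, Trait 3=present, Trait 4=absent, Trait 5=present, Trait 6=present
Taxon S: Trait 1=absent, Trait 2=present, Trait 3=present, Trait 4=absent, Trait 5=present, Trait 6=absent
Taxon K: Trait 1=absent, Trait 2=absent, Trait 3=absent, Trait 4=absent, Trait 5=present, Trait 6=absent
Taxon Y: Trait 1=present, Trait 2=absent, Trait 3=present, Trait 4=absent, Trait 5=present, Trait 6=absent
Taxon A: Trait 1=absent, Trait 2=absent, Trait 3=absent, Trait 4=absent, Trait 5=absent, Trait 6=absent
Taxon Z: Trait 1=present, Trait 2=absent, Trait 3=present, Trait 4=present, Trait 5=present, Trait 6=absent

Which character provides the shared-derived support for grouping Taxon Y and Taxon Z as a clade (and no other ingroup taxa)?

Trait 1

Character polarity is set by the outgroup: the derived state is whichever differs from the outgroup's state, so for Trait 2, Trait 3, Trait 5, Trait 6 the derived state is 'absent', and for the remaining characters it is 'present'.
Only Taxon Y and Taxon Z show the derived state 'present' for Trait 1, supporting them as a clade.
Trait 2: derived state 'absent' in Taxon A, Taxon K, Taxon Y, and Taxon Z only — synapomorphy for {Taxon A, Taxon K, Taxon Y, Taxon Z}.
Trait 3 (derived state 'absent') is shared by Taxon A and Taxon K — a synapomorphy uniting that clade.
Trait 4 (derived state 'present') is unique to Taxon Z (autapomorphy; uninformative for grouping).
Trait 5: derived state 'absent' in Taxon A only — an autapomorphy, so it tells us nothing about relationships among taxa.
Trait 6 (derived state 'absent') is shared by all ingroup taxa — unites the whole ingroup.
Most parsimonious ingroup topology: (Taxon S,((Taxon K,Taxon A),(Taxon Y,Taxon Z))).
The clade {Taxon Y, Taxon Z} is supported by Trait 1: its derived state 'present' occurs in exactly those taxa and in no other taxon (including the outgroup).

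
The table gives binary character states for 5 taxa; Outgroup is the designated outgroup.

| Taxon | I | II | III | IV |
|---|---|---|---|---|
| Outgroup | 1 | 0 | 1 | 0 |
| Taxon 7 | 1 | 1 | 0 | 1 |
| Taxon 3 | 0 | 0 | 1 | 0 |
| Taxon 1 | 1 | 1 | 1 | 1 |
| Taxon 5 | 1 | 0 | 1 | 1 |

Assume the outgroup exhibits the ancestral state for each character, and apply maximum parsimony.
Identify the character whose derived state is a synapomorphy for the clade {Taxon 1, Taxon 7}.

Character polarity is set by the outgroup: the derived state is whichever differs from the outgroup's state, so for I, III the derived state is '0', and for the remaining characters it is '1'.
I: derived state '0' in Taxon 3 only — an autapomorphy, so it tells us nothing about relationships among taxa.
II (derived state '1') is shared by Taxon 1 and Taxon 7 — a synapomorphy uniting that clade.
III (derived state '0') is unique to Taxon 7 (autapomorphy; uninformative for grouping).
Only Taxon 1, Taxon 5, and Taxon 7 show the derived state '1' for IV, supporting them as a clade.
Most parsimonious ingroup topology: (((Taxon 7,Taxon 1),Taxon 5),Taxon 3).
The clade {Taxon 1, Taxon 7} is supported by II: its derived state '1' occurs in exactly those taxa and in no other taxon (including the outgroup).

II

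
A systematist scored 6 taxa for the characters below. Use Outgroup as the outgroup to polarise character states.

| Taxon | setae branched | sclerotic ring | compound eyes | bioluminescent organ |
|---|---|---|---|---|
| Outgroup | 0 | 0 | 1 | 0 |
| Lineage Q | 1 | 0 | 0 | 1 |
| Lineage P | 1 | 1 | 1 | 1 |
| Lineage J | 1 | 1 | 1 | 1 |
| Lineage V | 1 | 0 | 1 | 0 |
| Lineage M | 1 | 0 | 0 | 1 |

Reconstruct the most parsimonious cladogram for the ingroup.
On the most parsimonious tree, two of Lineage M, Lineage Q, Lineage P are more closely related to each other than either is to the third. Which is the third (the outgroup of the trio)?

Lineage P

Character polarity is set by the outgroup: the derived state is whichever differs from the outgroup's state, so for compound eyes the derived state is '0', and for the remaining characters it is '1'.
setae branched (derived state '1') is shared by all ingroup taxa — unites the whole ingroup.
Only Lineage J and Lineage P show the derived state '1' for sclerotic ring, supporting them as a clade.
compound eyes (derived state '0') is shared by Lineage M and Lineage Q — a synapomorphy uniting that clade.
bioluminescent organ: derived state '1' in Lineage J, Lineage M, Lineage P, and Lineage Q only — synapomorphy for {Lineage J, Lineage M, Lineage P, Lineage Q}.
Most parsimonious ingroup topology: (Lineage V,((Lineage Q,Lineage M),(Lineage P,Lineage J))).
Lineage Q and Lineage M share a more recent common ancestor with each other than either does with Lineage P, so Lineage P is the least closely related of the three.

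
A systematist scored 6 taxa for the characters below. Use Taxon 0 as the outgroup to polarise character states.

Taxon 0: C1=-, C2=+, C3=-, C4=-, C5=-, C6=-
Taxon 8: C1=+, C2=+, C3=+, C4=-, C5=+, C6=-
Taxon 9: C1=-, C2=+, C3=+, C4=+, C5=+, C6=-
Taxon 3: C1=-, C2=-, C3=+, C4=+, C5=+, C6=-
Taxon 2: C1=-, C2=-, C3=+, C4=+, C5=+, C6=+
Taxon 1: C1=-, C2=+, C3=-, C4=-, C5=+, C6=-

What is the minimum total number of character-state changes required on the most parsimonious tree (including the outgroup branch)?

6

Character polarity is set by the outgroup: the derived state is whichever differs from the outgroup's state, so for C2 the derived state is '-', and for the remaining characters it is '+'.
C1 (derived state '+') is unique to Taxon 8 (autapomorphy; uninformative for grouping).
Only Taxon 2 and Taxon 3 show the derived state '-' for C2, supporting them as a clade.
Only Taxon 2, Taxon 3, Taxon 8, and Taxon 9 show the derived state '+' for C3, supporting them as a clade.
Only Taxon 2, Taxon 3, and Taxon 9 show the derived state '+' for C4, supporting them as a clade.
All ingroup taxa share the derived state '+' for C5; it defines the ingroup but does not resolve relationships within it.
C6 (derived state '+') is unique to Taxon 2 (autapomorphy; uninformative for grouping).
Most parsimonious ingroup topology: ((Taxon 8,(Taxon 9,(Taxon 3,Taxon 2))),Taxon 1).
Changes per character on this tree: C1: 1; C2: 1; C3: 1; C4: 1; C5: 1; C6: 1.
Total = 6.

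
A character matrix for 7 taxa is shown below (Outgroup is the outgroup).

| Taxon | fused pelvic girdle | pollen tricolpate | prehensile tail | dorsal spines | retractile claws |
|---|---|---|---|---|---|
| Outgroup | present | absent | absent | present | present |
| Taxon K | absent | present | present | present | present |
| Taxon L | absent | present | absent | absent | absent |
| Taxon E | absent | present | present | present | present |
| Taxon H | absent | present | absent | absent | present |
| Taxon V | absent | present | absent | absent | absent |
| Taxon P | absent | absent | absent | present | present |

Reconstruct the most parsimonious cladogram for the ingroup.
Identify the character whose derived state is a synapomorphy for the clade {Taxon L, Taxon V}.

retractile claws

Character polarity is set by the outgroup: the derived state is whichever differs from the outgroup's state, so for fused pelvic girdle, dorsal spines, retractile claws the derived state is 'absent', and for the remaining characters it is 'present'.
All ingroup taxa share the derived state 'absent' for fused pelvic girdle; it defines the ingroup but does not resolve relationships within it.
pollen tricolpate: derived state 'present' in Taxon E, Taxon H, Taxon K, Taxon L, and Taxon V only — synapomorphy for {Taxon E, Taxon H, Taxon K, Taxon L, Taxon V}.
prehensile tail: derived state 'present' in Taxon E and Taxon K only — synapomorphy for {Taxon E, Taxon K}.
dorsal spines (derived state 'absent') is shared by Taxon H, Taxon L, and Taxon V — a synapomorphy uniting that clade.
retractile claws (derived state 'absent') is shared by Taxon L and Taxon V — a synapomorphy uniting that clade.
Most parsimonious ingroup topology: (((Taxon K,Taxon E),((Taxon L,Taxon V),Taxon H)),Taxon P).
The clade {Taxon L, Taxon V} is supported by retractile claws: its derived state 'absent' occurs in exactly those taxa and in no other taxon (including the outgroup).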